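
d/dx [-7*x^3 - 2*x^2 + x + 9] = -21*x^2 - 4*x + 1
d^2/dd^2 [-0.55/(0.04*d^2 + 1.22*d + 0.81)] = (0.00176*d^2 + 0.05368*d - 0.55*(0.08*d + 1.22)*(0.16*d + 2.44) + 0.03564)/(0.04*d^2 + 1.22*d + 0.81)^3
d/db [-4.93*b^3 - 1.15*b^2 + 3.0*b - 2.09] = -14.79*b^2 - 2.3*b + 3.0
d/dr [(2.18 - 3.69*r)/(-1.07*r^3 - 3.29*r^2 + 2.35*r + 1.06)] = (-7.8966*r^3 - 5.1423*r^2 + 14.3444*r - 9.0344)/(1.1449*r^6 + 7.0406*r^5 + 5.7951*r^4 - 17.7314*r^3 - 1.4523*r^2 + 4.982*r + 1.1236)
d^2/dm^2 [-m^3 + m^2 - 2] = 2 - 6*m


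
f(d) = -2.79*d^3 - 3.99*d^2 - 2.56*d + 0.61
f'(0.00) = -2.56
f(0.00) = 0.61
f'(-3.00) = -53.95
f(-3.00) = 47.71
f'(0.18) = -4.27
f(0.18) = 0.00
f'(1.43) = -31.09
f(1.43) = -19.37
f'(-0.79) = -1.48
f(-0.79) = 1.52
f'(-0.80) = -1.53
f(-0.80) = 1.53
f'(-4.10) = -110.54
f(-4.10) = 136.32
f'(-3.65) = -84.94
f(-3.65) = 92.47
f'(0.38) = -6.80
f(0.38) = -1.09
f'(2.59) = -79.37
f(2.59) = -81.26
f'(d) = -8.37*d^2 - 7.98*d - 2.56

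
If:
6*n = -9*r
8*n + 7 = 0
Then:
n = -7/8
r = 7/12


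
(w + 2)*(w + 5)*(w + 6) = w^3 + 13*w^2 + 52*w + 60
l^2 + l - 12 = (l - 3)*(l + 4)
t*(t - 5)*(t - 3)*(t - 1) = t^4 - 9*t^3 + 23*t^2 - 15*t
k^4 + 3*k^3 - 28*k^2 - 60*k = k*(k - 5)*(k + 2)*(k + 6)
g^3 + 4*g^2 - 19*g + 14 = (g - 2)*(g - 1)*(g + 7)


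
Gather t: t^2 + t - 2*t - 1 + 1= t^2 - t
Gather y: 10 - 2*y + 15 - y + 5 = 30 - 3*y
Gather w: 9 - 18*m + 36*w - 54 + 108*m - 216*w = 90*m - 180*w - 45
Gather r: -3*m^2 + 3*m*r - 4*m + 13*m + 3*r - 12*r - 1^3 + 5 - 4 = -3*m^2 + 9*m + r*(3*m - 9)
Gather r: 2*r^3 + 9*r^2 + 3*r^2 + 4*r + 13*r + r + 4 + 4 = 2*r^3 + 12*r^2 + 18*r + 8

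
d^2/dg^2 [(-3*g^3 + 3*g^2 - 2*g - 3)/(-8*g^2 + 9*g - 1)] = 2*(131*g^3 + 567*g^2 - 687*g + 234)/(512*g^6 - 1728*g^5 + 2136*g^4 - 1161*g^3 + 267*g^2 - 27*g + 1)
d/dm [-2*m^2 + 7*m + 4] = 7 - 4*m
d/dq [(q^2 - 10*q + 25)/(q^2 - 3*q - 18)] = (7*q^2 - 86*q + 255)/(q^4 - 6*q^3 - 27*q^2 + 108*q + 324)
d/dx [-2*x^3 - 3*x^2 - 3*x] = -6*x^2 - 6*x - 3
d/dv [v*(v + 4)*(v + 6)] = 3*v^2 + 20*v + 24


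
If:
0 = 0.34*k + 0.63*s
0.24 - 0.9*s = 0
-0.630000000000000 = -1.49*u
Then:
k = -0.49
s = 0.27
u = 0.42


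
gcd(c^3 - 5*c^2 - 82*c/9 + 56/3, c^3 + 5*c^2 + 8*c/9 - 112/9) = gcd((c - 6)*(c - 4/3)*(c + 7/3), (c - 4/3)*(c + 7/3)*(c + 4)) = c^2 + c - 28/9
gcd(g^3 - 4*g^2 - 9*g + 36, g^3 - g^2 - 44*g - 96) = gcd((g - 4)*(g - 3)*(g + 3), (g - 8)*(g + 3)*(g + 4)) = g + 3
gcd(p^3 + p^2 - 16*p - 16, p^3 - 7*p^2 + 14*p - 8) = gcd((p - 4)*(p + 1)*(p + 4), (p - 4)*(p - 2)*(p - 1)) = p - 4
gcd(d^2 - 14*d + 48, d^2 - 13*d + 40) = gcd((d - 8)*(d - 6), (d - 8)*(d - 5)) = d - 8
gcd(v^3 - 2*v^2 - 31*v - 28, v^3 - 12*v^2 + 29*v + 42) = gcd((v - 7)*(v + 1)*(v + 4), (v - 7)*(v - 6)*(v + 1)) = v^2 - 6*v - 7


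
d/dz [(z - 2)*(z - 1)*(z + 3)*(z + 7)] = 4*z^3 + 21*z^2 - 14*z - 43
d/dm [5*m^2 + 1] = 10*m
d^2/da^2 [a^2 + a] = 2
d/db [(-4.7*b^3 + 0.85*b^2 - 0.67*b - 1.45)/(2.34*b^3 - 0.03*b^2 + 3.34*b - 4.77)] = (-1.848*b^4 - 28.2604*b^3 + 80.2549*b^2 - 8.196*b + 8.0389)/(5.4756*b^6 - 0.1404*b^5 + 15.6321*b^4 - 22.524*b^3 + 11.4418*b^2 - 31.8636*b + 22.7529)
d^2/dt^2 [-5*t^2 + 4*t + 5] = -10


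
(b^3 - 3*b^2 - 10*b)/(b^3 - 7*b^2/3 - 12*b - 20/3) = 3*b/(3*b + 2)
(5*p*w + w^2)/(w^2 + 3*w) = (5*p + w)/(w + 3)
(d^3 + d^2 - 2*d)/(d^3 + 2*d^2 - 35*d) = (d^2 + d - 2)/(d^2 + 2*d - 35)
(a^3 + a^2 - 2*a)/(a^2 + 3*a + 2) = a*(a - 1)/(a + 1)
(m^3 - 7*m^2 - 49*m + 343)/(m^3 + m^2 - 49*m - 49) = (m - 7)/(m + 1)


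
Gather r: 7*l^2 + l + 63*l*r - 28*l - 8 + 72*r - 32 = 7*l^2 - 27*l + r*(63*l + 72) - 40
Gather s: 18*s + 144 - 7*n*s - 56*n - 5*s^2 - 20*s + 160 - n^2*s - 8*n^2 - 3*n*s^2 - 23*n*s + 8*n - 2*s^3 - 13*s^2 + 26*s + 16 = -8*n^2 - 48*n - 2*s^3 + s^2*(-3*n - 18) + s*(-n^2 - 30*n + 24) + 320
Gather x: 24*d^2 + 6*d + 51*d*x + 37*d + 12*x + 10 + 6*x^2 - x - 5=24*d^2 + 43*d + 6*x^2 + x*(51*d + 11) + 5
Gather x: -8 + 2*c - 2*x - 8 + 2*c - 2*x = 4*c - 4*x - 16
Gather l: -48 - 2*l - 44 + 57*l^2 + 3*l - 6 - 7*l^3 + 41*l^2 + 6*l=-7*l^3 + 98*l^2 + 7*l - 98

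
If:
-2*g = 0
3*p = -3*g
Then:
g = 0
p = 0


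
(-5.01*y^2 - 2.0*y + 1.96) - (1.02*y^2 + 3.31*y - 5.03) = -6.03*y^2 - 5.31*y + 6.99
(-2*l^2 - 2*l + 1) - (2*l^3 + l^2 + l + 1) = -2*l^3 - 3*l^2 - 3*l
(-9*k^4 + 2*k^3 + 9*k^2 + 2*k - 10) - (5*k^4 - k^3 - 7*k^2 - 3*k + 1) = -14*k^4 + 3*k^3 + 16*k^2 + 5*k - 11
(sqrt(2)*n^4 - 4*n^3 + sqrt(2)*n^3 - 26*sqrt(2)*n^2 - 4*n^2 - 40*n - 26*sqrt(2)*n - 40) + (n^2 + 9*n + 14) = sqrt(2)*n^4 - 4*n^3 + sqrt(2)*n^3 - 26*sqrt(2)*n^2 - 3*n^2 - 26*sqrt(2)*n - 31*n - 26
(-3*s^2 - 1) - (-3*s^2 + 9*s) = -9*s - 1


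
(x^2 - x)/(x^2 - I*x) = (x - 1)/(x - I)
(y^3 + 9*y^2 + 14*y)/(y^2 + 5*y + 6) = y*(y + 7)/(y + 3)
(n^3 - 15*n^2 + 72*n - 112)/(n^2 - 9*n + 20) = (n^2 - 11*n + 28)/(n - 5)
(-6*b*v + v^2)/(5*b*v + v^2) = (-6*b + v)/(5*b + v)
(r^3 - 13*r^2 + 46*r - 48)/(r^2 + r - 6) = (r^2 - 11*r + 24)/(r + 3)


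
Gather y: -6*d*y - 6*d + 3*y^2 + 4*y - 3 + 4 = -6*d + 3*y^2 + y*(4 - 6*d) + 1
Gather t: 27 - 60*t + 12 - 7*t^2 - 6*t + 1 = -7*t^2 - 66*t + 40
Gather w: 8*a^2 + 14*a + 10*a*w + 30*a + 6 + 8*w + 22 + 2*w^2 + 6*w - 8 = 8*a^2 + 44*a + 2*w^2 + w*(10*a + 14) + 20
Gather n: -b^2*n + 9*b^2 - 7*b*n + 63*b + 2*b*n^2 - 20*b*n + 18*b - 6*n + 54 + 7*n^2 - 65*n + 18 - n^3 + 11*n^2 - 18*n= 9*b^2 + 81*b - n^3 + n^2*(2*b + 18) + n*(-b^2 - 27*b - 89) + 72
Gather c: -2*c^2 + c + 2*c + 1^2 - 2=-2*c^2 + 3*c - 1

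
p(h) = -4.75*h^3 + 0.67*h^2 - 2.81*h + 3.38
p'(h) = -14.25*h^2 + 1.34*h - 2.81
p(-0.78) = 8.23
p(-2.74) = 113.82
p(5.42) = -748.46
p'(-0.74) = -11.60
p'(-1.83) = -52.98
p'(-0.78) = -12.52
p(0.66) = 0.45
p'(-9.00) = -1169.12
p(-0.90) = 9.91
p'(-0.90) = -15.56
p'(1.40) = -28.86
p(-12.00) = 8341.58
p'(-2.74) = -113.46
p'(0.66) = -8.13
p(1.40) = -12.27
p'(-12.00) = -2070.89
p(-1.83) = 39.88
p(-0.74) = 7.75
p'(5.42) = -414.16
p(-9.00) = 3545.69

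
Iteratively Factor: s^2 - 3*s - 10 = (s + 2)*(s - 5)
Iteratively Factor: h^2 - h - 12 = (h - 4)*(h + 3)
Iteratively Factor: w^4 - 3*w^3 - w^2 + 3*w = (w)*(w^3 - 3*w^2 - w + 3) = w*(w - 3)*(w^2 - 1) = w*(w - 3)*(w + 1)*(w - 1)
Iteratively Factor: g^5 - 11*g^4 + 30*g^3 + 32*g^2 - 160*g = (g + 2)*(g^4 - 13*g^3 + 56*g^2 - 80*g) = (g - 4)*(g + 2)*(g^3 - 9*g^2 + 20*g) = (g - 5)*(g - 4)*(g + 2)*(g^2 - 4*g) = (g - 5)*(g - 4)^2*(g + 2)*(g)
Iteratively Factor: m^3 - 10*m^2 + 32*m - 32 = (m - 2)*(m^2 - 8*m + 16) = (m - 4)*(m - 2)*(m - 4)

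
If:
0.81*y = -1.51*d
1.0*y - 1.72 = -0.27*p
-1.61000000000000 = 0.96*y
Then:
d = 0.90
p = 12.58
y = -1.68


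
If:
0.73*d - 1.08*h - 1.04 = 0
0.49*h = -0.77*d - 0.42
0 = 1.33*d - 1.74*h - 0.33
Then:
No Solution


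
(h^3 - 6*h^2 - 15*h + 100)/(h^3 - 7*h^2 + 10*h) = (h^2 - h - 20)/(h*(h - 2))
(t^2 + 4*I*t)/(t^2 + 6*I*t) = (t + 4*I)/(t + 6*I)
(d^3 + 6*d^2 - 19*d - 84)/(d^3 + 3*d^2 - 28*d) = (d + 3)/d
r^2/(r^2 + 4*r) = r/(r + 4)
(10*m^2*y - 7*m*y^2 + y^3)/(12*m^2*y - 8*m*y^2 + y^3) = (-5*m + y)/(-6*m + y)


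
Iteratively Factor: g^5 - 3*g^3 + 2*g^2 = (g - 1)*(g^4 + g^3 - 2*g^2) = g*(g - 1)*(g^3 + g^2 - 2*g) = g^2*(g - 1)*(g^2 + g - 2) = g^2*(g - 1)^2*(g + 2)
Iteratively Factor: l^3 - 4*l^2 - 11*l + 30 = (l + 3)*(l^2 - 7*l + 10) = (l - 2)*(l + 3)*(l - 5)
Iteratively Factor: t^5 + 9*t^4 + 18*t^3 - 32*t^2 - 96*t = (t + 4)*(t^4 + 5*t^3 - 2*t^2 - 24*t) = (t + 4)^2*(t^3 + t^2 - 6*t) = (t + 3)*(t + 4)^2*(t^2 - 2*t) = t*(t + 3)*(t + 4)^2*(t - 2)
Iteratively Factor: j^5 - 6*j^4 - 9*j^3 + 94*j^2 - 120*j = (j - 3)*(j^4 - 3*j^3 - 18*j^2 + 40*j) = j*(j - 3)*(j^3 - 3*j^2 - 18*j + 40) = j*(j - 5)*(j - 3)*(j^2 + 2*j - 8) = j*(j - 5)*(j - 3)*(j - 2)*(j + 4)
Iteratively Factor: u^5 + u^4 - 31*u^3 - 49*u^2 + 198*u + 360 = (u + 2)*(u^4 - u^3 - 29*u^2 + 9*u + 180) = (u + 2)*(u + 3)*(u^3 - 4*u^2 - 17*u + 60) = (u + 2)*(u + 3)*(u + 4)*(u^2 - 8*u + 15) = (u - 3)*(u + 2)*(u + 3)*(u + 4)*(u - 5)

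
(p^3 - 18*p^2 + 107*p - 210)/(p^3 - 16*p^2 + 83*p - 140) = (p - 6)/(p - 4)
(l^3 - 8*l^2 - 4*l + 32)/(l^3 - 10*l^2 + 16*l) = (l + 2)/l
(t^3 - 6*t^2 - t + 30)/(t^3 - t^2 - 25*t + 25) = (t^2 - t - 6)/(t^2 + 4*t - 5)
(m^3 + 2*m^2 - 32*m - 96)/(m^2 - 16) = (m^2 - 2*m - 24)/(m - 4)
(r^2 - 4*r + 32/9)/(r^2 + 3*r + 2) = (r^2 - 4*r + 32/9)/(r^2 + 3*r + 2)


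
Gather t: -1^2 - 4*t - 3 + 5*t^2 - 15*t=5*t^2 - 19*t - 4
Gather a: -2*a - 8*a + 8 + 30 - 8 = 30 - 10*a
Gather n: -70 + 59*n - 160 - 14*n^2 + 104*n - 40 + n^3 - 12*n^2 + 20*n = n^3 - 26*n^2 + 183*n - 270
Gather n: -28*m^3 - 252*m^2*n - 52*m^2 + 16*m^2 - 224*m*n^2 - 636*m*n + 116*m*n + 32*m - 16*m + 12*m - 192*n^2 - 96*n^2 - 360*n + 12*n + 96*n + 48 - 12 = -28*m^3 - 36*m^2 + 28*m + n^2*(-224*m - 288) + n*(-252*m^2 - 520*m - 252) + 36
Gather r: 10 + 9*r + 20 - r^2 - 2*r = -r^2 + 7*r + 30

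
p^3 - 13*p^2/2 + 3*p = p*(p - 6)*(p - 1/2)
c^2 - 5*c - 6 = (c - 6)*(c + 1)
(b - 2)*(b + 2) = b^2 - 4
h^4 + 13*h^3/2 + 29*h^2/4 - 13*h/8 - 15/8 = (h - 1/2)*(h + 1/2)*(h + 3/2)*(h + 5)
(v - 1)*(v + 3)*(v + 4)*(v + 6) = v^4 + 12*v^3 + 41*v^2 + 18*v - 72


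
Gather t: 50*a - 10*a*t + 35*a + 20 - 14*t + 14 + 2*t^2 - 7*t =85*a + 2*t^2 + t*(-10*a - 21) + 34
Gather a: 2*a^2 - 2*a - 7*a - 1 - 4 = 2*a^2 - 9*a - 5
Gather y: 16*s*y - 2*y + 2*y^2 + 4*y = 2*y^2 + y*(16*s + 2)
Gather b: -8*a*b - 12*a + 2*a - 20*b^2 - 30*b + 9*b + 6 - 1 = -10*a - 20*b^2 + b*(-8*a - 21) + 5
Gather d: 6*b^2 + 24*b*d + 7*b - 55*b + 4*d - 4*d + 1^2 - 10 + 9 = 6*b^2 + 24*b*d - 48*b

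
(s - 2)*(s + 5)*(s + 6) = s^3 + 9*s^2 + 8*s - 60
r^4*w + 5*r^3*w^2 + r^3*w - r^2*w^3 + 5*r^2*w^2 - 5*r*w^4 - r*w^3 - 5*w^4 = (r - w)*(r + w)*(r + 5*w)*(r*w + w)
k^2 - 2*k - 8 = (k - 4)*(k + 2)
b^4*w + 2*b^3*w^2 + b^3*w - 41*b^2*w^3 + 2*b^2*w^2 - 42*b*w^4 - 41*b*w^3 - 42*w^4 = (b - 6*w)*(b + w)*(b + 7*w)*(b*w + w)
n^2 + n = n*(n + 1)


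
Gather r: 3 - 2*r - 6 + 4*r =2*r - 3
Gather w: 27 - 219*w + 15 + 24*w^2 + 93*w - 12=24*w^2 - 126*w + 30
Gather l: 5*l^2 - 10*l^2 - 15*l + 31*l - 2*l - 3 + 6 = -5*l^2 + 14*l + 3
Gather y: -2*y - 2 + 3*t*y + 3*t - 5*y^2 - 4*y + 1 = 3*t - 5*y^2 + y*(3*t - 6) - 1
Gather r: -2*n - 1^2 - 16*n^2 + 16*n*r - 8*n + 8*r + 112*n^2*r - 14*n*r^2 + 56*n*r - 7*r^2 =-16*n^2 - 10*n + r^2*(-14*n - 7) + r*(112*n^2 + 72*n + 8) - 1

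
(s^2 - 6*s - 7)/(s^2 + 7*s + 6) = (s - 7)/(s + 6)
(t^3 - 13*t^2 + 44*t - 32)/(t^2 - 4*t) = t - 9 + 8/t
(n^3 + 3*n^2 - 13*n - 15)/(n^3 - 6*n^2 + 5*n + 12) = (n + 5)/(n - 4)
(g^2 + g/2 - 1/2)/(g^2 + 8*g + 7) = (g - 1/2)/(g + 7)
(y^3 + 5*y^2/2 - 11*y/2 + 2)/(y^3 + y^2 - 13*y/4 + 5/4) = 2*(y + 4)/(2*y + 5)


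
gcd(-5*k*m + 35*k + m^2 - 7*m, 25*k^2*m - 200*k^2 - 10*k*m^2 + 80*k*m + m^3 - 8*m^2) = 5*k - m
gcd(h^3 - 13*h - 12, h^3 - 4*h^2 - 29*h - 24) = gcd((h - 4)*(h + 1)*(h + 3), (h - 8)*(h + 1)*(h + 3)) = h^2 + 4*h + 3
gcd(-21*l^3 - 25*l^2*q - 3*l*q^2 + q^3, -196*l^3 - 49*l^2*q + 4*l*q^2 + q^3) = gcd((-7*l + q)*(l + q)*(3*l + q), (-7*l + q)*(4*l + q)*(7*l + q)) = -7*l + q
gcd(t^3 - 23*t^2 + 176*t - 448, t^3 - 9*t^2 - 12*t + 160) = t - 8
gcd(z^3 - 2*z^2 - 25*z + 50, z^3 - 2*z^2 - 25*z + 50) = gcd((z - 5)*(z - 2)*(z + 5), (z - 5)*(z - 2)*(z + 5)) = z^3 - 2*z^2 - 25*z + 50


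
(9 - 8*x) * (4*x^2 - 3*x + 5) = -32*x^3 + 60*x^2 - 67*x + 45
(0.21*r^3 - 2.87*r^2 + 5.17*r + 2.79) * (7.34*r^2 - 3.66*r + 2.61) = 1.5414*r^5 - 21.8344*r^4 + 49.0001*r^3 - 5.9343*r^2 + 3.2823*r + 7.2819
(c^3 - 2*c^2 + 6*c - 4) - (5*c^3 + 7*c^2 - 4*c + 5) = -4*c^3 - 9*c^2 + 10*c - 9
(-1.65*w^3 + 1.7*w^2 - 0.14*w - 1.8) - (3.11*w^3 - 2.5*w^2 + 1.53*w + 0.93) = -4.76*w^3 + 4.2*w^2 - 1.67*w - 2.73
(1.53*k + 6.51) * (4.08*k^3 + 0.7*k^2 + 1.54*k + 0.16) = 6.2424*k^4 + 27.6318*k^3 + 6.9132*k^2 + 10.2702*k + 1.0416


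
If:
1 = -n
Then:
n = -1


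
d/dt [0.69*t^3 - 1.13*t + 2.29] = 2.07*t^2 - 1.13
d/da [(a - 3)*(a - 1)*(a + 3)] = 3*a^2 - 2*a - 9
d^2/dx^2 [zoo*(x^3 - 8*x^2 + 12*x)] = zoo*(x + 1)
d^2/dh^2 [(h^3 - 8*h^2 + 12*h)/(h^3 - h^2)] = 2*(-7*h^3 + 36*h^2 - 36*h + 12)/(h^3*(h^3 - 3*h^2 + 3*h - 1))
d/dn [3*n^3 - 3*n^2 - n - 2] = 9*n^2 - 6*n - 1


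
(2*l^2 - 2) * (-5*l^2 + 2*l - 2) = -10*l^4 + 4*l^3 + 6*l^2 - 4*l + 4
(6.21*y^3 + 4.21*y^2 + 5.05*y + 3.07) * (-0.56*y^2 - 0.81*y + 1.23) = -3.4776*y^5 - 7.3877*y^4 + 1.4002*y^3 - 0.6314*y^2 + 3.7248*y + 3.7761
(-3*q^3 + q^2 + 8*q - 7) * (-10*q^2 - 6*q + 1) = 30*q^5 + 8*q^4 - 89*q^3 + 23*q^2 + 50*q - 7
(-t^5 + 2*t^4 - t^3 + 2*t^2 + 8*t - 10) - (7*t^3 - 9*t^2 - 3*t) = -t^5 + 2*t^4 - 8*t^3 + 11*t^2 + 11*t - 10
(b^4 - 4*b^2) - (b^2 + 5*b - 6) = b^4 - 5*b^2 - 5*b + 6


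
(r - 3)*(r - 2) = r^2 - 5*r + 6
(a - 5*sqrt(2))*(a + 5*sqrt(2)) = a^2 - 50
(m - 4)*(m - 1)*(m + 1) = m^3 - 4*m^2 - m + 4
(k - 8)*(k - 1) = k^2 - 9*k + 8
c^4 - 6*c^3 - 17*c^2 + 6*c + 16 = (c - 8)*(c - 1)*(c + 1)*(c + 2)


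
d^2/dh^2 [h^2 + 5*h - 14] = 2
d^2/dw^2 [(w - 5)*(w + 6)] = 2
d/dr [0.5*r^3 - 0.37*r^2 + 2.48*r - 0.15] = 1.5*r^2 - 0.74*r + 2.48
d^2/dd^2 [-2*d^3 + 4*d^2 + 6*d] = 8 - 12*d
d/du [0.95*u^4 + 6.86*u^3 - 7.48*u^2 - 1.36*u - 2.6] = 3.8*u^3 + 20.58*u^2 - 14.96*u - 1.36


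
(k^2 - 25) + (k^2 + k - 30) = 2*k^2 + k - 55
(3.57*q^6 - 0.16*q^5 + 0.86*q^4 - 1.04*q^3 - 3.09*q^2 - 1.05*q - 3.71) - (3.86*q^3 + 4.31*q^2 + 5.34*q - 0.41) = 3.57*q^6 - 0.16*q^5 + 0.86*q^4 - 4.9*q^3 - 7.4*q^2 - 6.39*q - 3.3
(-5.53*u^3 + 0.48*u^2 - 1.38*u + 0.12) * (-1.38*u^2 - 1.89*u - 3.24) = 7.6314*u^5 + 9.7893*u^4 + 18.9144*u^3 + 0.8874*u^2 + 4.2444*u - 0.3888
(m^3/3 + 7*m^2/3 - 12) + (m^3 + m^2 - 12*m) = 4*m^3/3 + 10*m^2/3 - 12*m - 12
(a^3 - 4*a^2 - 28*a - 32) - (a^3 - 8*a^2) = 4*a^2 - 28*a - 32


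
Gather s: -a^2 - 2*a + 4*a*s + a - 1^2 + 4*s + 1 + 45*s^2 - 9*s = -a^2 - a + 45*s^2 + s*(4*a - 5)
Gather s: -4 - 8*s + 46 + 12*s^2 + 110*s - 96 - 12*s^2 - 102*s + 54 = 0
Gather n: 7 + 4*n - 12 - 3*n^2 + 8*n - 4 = -3*n^2 + 12*n - 9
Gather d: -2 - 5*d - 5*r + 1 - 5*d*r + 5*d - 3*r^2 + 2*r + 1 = -5*d*r - 3*r^2 - 3*r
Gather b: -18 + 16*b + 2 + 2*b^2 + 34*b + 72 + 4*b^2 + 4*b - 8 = 6*b^2 + 54*b + 48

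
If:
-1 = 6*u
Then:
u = -1/6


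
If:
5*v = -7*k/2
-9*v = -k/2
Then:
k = 0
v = 0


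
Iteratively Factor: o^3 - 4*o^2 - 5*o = (o)*(o^2 - 4*o - 5) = o*(o - 5)*(o + 1)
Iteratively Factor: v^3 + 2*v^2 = (v)*(v^2 + 2*v) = v*(v + 2)*(v)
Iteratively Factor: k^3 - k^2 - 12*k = (k - 4)*(k^2 + 3*k) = k*(k - 4)*(k + 3)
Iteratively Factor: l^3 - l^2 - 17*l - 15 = (l + 1)*(l^2 - 2*l - 15) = (l - 5)*(l + 1)*(l + 3)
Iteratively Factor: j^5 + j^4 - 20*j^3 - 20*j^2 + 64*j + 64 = (j + 1)*(j^4 - 20*j^2 + 64) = (j + 1)*(j + 2)*(j^3 - 2*j^2 - 16*j + 32) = (j + 1)*(j + 2)*(j + 4)*(j^2 - 6*j + 8) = (j - 4)*(j + 1)*(j + 2)*(j + 4)*(j - 2)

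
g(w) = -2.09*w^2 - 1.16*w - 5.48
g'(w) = -4.18*w - 1.16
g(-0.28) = -5.32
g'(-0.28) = 0.01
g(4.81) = -59.41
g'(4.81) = -21.27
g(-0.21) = -5.33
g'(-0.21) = -0.28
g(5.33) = -71.04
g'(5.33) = -23.44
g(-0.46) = -5.39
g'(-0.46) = 0.76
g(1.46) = -11.63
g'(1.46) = -7.26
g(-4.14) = -36.50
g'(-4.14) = 16.15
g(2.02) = -16.35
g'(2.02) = -9.60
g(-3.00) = -20.81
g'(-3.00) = 11.38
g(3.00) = -27.77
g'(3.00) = -13.70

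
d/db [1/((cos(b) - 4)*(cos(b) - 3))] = (2*cos(b) - 7)*sin(b)/((cos(b) - 4)^2*(cos(b) - 3)^2)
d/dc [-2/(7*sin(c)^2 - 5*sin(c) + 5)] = 2*(14*sin(c) - 5)*cos(c)/(7*sin(c)^2 - 5*sin(c) + 5)^2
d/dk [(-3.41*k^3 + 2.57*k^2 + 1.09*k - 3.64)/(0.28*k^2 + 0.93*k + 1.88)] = (-0.9548*k^4 - 6.3426*k^3 - 17.1475*k^2 + 11.7016*k + 5.4344)/(0.0784*k^4 + 0.5208*k^3 + 1.9177*k^2 + 3.4968*k + 3.5344)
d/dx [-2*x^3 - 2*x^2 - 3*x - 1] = -6*x^2 - 4*x - 3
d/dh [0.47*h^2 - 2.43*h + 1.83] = 0.94*h - 2.43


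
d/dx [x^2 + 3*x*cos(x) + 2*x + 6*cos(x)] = -3*x*sin(x) + 2*x - 6*sin(x) + 3*cos(x) + 2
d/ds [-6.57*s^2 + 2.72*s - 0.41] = 2.72 - 13.14*s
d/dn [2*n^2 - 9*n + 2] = 4*n - 9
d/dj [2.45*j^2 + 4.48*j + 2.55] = 4.9*j + 4.48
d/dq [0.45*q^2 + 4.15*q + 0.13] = 0.9*q + 4.15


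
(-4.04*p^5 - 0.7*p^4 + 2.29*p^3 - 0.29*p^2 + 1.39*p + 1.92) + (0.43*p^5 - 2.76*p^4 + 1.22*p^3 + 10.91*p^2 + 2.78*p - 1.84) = -3.61*p^5 - 3.46*p^4 + 3.51*p^3 + 10.62*p^2 + 4.17*p + 0.0799999999999998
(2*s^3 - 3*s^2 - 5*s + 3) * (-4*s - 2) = -8*s^4 + 8*s^3 + 26*s^2 - 2*s - 6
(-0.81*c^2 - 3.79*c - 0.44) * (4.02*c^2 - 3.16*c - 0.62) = -3.2562*c^4 - 12.6762*c^3 + 10.7098*c^2 + 3.7402*c + 0.2728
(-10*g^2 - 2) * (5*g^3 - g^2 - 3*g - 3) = -50*g^5 + 10*g^4 + 20*g^3 + 32*g^2 + 6*g + 6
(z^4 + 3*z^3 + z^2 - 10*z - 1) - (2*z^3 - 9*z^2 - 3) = z^4 + z^3 + 10*z^2 - 10*z + 2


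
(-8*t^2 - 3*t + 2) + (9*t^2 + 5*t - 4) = t^2 + 2*t - 2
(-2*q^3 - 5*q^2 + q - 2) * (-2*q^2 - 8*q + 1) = 4*q^5 + 26*q^4 + 36*q^3 - 9*q^2 + 17*q - 2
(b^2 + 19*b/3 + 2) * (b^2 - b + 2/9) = b^4 + 16*b^3/3 - 37*b^2/9 - 16*b/27 + 4/9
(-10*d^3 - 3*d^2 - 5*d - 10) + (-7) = -10*d^3 - 3*d^2 - 5*d - 17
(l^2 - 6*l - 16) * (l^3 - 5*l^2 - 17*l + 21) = l^5 - 11*l^4 - 3*l^3 + 203*l^2 + 146*l - 336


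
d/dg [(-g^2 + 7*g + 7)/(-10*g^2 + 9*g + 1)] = (61*g^2 + 138*g - 56)/(100*g^4 - 180*g^3 + 61*g^2 + 18*g + 1)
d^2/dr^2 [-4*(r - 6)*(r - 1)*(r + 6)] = 8 - 24*r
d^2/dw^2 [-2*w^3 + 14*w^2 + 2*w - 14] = 28 - 12*w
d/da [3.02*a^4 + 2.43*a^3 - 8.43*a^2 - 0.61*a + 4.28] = 12.08*a^3 + 7.29*a^2 - 16.86*a - 0.61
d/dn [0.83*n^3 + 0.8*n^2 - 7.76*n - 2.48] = 2.49*n^2 + 1.6*n - 7.76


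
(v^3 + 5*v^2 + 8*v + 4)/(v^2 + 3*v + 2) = v + 2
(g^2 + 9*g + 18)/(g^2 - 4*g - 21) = (g + 6)/(g - 7)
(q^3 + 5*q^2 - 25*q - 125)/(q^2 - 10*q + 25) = (q^2 + 10*q + 25)/(q - 5)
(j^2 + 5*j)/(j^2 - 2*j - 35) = j/(j - 7)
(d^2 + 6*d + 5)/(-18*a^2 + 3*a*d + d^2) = (d^2 + 6*d + 5)/(-18*a^2 + 3*a*d + d^2)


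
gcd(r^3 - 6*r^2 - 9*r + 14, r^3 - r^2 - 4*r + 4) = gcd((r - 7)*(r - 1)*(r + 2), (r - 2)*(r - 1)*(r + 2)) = r^2 + r - 2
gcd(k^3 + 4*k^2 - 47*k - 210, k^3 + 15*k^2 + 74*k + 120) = k^2 + 11*k + 30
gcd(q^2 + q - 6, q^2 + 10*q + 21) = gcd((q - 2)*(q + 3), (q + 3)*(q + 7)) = q + 3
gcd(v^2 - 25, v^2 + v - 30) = v - 5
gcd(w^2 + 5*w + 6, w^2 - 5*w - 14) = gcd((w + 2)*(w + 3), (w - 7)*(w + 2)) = w + 2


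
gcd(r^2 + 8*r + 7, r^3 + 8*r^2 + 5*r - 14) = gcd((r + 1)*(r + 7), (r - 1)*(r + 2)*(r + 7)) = r + 7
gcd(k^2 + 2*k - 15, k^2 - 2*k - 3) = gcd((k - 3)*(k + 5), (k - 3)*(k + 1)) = k - 3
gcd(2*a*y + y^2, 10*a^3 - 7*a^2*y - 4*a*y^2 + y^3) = 2*a + y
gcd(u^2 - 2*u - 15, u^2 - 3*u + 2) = 1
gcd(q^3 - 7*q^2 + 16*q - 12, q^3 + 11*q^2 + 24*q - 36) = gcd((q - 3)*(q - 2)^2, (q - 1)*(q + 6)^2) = 1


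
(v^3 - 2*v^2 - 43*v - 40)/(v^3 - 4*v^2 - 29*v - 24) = (v + 5)/(v + 3)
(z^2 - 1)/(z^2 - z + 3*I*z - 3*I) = (z + 1)/(z + 3*I)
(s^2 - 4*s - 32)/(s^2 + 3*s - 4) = (s - 8)/(s - 1)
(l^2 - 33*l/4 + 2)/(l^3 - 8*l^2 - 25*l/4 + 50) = (4*l - 1)/(4*l^2 - 25)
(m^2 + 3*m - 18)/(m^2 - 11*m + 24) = (m + 6)/(m - 8)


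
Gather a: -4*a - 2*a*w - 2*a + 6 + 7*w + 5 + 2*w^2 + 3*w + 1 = a*(-2*w - 6) + 2*w^2 + 10*w + 12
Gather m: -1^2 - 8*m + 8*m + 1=0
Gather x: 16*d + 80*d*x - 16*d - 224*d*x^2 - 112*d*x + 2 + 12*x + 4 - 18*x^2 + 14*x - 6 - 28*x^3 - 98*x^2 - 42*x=-28*x^3 + x^2*(-224*d - 116) + x*(-32*d - 16)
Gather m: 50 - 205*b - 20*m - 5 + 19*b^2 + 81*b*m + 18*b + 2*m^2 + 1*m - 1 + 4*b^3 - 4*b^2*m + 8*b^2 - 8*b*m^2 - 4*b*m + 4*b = 4*b^3 + 27*b^2 - 183*b + m^2*(2 - 8*b) + m*(-4*b^2 + 77*b - 19) + 44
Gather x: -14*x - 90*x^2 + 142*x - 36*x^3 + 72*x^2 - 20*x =-36*x^3 - 18*x^2 + 108*x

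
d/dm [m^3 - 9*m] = 3*m^2 - 9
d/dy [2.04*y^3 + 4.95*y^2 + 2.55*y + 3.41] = 6.12*y^2 + 9.9*y + 2.55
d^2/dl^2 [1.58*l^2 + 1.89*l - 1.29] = 3.16000000000000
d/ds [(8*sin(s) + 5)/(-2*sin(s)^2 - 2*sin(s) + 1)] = 2*(8*sin(s)^2 + 10*sin(s) + 9)*cos(s)/(2*sin(s) - cos(2*s))^2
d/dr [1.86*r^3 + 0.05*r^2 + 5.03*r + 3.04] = 5.58*r^2 + 0.1*r + 5.03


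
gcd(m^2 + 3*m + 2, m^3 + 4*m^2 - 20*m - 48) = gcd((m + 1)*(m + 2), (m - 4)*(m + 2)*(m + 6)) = m + 2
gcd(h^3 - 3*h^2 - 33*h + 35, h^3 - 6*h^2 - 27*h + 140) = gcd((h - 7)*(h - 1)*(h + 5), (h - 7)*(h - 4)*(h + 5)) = h^2 - 2*h - 35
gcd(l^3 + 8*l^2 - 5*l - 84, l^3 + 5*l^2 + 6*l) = 1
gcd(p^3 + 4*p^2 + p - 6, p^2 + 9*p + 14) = p + 2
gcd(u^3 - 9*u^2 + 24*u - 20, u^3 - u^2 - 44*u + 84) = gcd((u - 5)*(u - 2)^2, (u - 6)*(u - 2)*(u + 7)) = u - 2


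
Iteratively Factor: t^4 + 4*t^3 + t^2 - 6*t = (t - 1)*(t^3 + 5*t^2 + 6*t) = t*(t - 1)*(t^2 + 5*t + 6) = t*(t - 1)*(t + 3)*(t + 2)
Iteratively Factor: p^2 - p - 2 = (p - 2)*(p + 1)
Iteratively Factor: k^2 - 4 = (k + 2)*(k - 2)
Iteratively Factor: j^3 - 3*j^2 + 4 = (j - 2)*(j^2 - j - 2) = (j - 2)*(j + 1)*(j - 2)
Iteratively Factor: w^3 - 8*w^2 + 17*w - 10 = (w - 5)*(w^2 - 3*w + 2) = (w - 5)*(w - 1)*(w - 2)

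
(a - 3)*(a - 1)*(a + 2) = a^3 - 2*a^2 - 5*a + 6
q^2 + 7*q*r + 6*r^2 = (q + r)*(q + 6*r)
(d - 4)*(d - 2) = d^2 - 6*d + 8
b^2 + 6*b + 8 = (b + 2)*(b + 4)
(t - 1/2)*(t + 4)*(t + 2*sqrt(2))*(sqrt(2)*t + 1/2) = sqrt(2)*t^4 + 9*t^3/2 + 7*sqrt(2)*t^3/2 - sqrt(2)*t^2 + 63*t^2/4 - 9*t + 7*sqrt(2)*t/2 - 2*sqrt(2)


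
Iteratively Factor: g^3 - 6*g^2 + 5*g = (g)*(g^2 - 6*g + 5) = g*(g - 5)*(g - 1)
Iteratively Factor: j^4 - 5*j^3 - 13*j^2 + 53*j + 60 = (j + 3)*(j^3 - 8*j^2 + 11*j + 20) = (j + 1)*(j + 3)*(j^2 - 9*j + 20) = (j - 5)*(j + 1)*(j + 3)*(j - 4)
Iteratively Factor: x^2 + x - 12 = (x + 4)*(x - 3)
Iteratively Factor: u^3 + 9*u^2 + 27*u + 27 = (u + 3)*(u^2 + 6*u + 9) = (u + 3)^2*(u + 3)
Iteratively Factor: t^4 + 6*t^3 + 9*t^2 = (t + 3)*(t^3 + 3*t^2) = t*(t + 3)*(t^2 + 3*t) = t^2*(t + 3)*(t + 3)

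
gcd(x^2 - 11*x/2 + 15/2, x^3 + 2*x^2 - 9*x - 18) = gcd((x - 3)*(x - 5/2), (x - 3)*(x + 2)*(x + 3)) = x - 3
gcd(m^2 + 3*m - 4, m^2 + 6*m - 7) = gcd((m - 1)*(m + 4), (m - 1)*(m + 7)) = m - 1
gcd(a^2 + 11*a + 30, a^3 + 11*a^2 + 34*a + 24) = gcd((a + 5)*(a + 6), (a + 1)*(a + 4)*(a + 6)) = a + 6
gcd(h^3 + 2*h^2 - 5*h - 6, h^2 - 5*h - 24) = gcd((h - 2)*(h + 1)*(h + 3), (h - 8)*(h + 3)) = h + 3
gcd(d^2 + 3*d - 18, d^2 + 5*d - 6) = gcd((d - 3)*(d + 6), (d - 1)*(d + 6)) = d + 6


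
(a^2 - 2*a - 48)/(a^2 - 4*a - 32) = (a + 6)/(a + 4)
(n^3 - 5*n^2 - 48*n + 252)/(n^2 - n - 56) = (n^2 - 12*n + 36)/(n - 8)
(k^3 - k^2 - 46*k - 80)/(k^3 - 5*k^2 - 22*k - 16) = (k + 5)/(k + 1)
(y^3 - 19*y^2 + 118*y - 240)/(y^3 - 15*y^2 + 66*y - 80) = (y - 6)/(y - 2)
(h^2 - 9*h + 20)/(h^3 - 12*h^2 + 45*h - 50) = (h - 4)/(h^2 - 7*h + 10)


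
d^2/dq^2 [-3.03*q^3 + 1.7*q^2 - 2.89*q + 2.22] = 3.4 - 18.18*q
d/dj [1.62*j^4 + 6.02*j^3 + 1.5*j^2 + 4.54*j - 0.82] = 6.48*j^3 + 18.06*j^2 + 3.0*j + 4.54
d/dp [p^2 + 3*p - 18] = 2*p + 3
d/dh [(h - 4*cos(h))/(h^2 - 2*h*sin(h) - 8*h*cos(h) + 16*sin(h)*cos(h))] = (-4*h^2*sin(h) + 2*h^2*cos(h) - h^2 + 8*h*cos(h) - 16*h*cos(2*h) - 8*h + 4*sin(2*h) + 48*cos(h) - 16*cos(2*h) + 16*cos(3*h) - 16)/((h - 2*sin(h))^2*(h - 8*cos(h))^2)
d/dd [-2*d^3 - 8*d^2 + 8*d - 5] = -6*d^2 - 16*d + 8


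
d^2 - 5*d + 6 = (d - 3)*(d - 2)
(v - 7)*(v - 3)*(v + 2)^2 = v^4 - 6*v^3 - 15*v^2 + 44*v + 84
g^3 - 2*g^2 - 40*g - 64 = (g - 8)*(g + 2)*(g + 4)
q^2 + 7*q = q*(q + 7)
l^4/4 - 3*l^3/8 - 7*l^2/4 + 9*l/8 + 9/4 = (l/4 + 1/2)*(l - 3)*(l - 3/2)*(l + 1)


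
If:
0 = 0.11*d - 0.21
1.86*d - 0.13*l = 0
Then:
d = 1.91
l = 27.31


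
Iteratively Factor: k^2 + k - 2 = (k + 2)*(k - 1)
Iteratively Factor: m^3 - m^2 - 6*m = (m)*(m^2 - m - 6) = m*(m - 3)*(m + 2)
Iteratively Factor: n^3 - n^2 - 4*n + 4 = (n + 2)*(n^2 - 3*n + 2) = (n - 2)*(n + 2)*(n - 1)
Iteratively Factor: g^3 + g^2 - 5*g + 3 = (g - 1)*(g^2 + 2*g - 3) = (g - 1)^2*(g + 3)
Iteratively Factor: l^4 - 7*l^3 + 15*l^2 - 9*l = (l - 3)*(l^3 - 4*l^2 + 3*l) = l*(l - 3)*(l^2 - 4*l + 3) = l*(l - 3)^2*(l - 1)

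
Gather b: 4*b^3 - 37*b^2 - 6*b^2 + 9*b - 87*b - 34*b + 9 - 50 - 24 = 4*b^3 - 43*b^2 - 112*b - 65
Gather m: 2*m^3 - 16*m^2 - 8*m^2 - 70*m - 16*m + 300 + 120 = 2*m^3 - 24*m^2 - 86*m + 420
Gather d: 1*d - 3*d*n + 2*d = d*(3 - 3*n)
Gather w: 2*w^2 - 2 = 2*w^2 - 2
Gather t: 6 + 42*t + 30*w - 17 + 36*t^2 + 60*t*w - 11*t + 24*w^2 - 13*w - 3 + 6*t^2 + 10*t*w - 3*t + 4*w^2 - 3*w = 42*t^2 + t*(70*w + 28) + 28*w^2 + 14*w - 14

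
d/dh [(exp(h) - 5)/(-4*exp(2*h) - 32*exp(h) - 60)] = (2*(exp(h) - 5)*(exp(h) + 4) - exp(2*h) - 8*exp(h) - 15)*exp(h)/(4*(exp(2*h) + 8*exp(h) + 15)^2)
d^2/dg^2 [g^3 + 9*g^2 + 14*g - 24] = 6*g + 18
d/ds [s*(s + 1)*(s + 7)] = 3*s^2 + 16*s + 7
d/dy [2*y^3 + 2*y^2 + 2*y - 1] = 6*y^2 + 4*y + 2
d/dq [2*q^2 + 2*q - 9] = 4*q + 2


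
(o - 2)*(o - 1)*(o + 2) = o^3 - o^2 - 4*o + 4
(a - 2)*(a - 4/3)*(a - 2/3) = a^3 - 4*a^2 + 44*a/9 - 16/9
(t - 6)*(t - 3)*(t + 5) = t^3 - 4*t^2 - 27*t + 90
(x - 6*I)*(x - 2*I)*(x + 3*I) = x^3 - 5*I*x^2 + 12*x - 36*I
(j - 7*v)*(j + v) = j^2 - 6*j*v - 7*v^2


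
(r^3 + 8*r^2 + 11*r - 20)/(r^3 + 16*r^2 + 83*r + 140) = (r - 1)/(r + 7)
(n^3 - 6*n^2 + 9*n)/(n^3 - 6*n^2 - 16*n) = (-n^2 + 6*n - 9)/(-n^2 + 6*n + 16)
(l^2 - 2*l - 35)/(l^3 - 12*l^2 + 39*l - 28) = (l + 5)/(l^2 - 5*l + 4)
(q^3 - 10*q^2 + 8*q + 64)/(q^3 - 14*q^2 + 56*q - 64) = (q + 2)/(q - 2)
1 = 1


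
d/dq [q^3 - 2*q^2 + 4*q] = 3*q^2 - 4*q + 4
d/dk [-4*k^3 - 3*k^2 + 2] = 6*k*(-2*k - 1)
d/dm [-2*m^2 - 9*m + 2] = -4*m - 9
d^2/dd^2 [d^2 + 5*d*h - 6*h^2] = 2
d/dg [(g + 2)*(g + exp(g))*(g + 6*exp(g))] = (g + 2)*(g + exp(g))*(6*exp(g) + 1) + (g + 2)*(g + 6*exp(g))*(exp(g) + 1) + (g + exp(g))*(g + 6*exp(g))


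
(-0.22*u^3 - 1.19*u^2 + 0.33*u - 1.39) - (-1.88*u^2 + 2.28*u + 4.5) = -0.22*u^3 + 0.69*u^2 - 1.95*u - 5.89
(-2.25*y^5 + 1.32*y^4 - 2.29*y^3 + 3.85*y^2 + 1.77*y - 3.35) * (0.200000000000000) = -0.45*y^5 + 0.264*y^4 - 0.458*y^3 + 0.77*y^2 + 0.354*y - 0.67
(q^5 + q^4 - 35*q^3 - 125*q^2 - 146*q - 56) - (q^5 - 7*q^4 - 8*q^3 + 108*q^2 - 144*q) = 8*q^4 - 27*q^3 - 233*q^2 - 2*q - 56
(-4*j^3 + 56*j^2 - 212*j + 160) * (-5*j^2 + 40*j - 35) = 20*j^5 - 440*j^4 + 3440*j^3 - 11240*j^2 + 13820*j - 5600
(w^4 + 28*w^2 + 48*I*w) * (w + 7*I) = w^5 + 7*I*w^4 + 28*w^3 + 244*I*w^2 - 336*w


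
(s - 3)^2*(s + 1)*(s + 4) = s^4 - s^3 - 17*s^2 + 21*s + 36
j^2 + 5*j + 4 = (j + 1)*(j + 4)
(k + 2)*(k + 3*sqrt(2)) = k^2 + 2*k + 3*sqrt(2)*k + 6*sqrt(2)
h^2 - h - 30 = (h - 6)*(h + 5)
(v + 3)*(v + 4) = v^2 + 7*v + 12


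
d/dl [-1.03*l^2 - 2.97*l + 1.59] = -2.06*l - 2.97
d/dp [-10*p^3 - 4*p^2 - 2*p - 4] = -30*p^2 - 8*p - 2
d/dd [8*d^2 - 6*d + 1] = 16*d - 6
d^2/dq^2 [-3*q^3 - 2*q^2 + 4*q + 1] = -18*q - 4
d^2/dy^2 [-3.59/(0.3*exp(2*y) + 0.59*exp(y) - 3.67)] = (-3.59*(0.6*exp(y) + 0.59)*(1.2*exp(y) + 1.18)*exp(y) + (4.308*exp(y) + 2.1181)*(0.3*exp(2*y) + 0.59*exp(y) - 3.67))*exp(y)/(0.3*exp(2*y) + 0.59*exp(y) - 3.67)^3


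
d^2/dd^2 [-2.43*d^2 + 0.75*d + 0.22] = -4.86000000000000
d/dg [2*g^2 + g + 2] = 4*g + 1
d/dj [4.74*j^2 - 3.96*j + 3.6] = 9.48*j - 3.96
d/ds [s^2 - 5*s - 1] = 2*s - 5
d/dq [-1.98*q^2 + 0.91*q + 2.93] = 0.91 - 3.96*q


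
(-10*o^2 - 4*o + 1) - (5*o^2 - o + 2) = -15*o^2 - 3*o - 1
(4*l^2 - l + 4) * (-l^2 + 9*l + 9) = -4*l^4 + 37*l^3 + 23*l^2 + 27*l + 36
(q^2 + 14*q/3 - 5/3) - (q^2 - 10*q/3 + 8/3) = 8*q - 13/3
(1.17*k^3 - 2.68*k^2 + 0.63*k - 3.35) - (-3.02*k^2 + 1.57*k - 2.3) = 1.17*k^3 + 0.34*k^2 - 0.94*k - 1.05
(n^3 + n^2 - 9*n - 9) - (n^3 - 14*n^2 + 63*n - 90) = 15*n^2 - 72*n + 81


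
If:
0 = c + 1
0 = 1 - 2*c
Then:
No Solution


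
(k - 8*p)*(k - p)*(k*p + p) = k^3*p - 9*k^2*p^2 + k^2*p + 8*k*p^3 - 9*k*p^2 + 8*p^3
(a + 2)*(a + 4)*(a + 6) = a^3 + 12*a^2 + 44*a + 48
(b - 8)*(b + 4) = b^2 - 4*b - 32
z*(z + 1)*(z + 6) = z^3 + 7*z^2 + 6*z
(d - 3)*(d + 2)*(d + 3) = d^3 + 2*d^2 - 9*d - 18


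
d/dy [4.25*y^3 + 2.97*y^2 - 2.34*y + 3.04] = 12.75*y^2 + 5.94*y - 2.34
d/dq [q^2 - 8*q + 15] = 2*q - 8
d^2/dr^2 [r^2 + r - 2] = 2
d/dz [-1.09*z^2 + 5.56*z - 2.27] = 5.56 - 2.18*z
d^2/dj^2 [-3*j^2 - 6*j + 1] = -6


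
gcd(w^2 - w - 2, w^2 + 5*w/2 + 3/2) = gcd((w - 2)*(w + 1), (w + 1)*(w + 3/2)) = w + 1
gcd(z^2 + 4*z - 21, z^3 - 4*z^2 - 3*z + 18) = z - 3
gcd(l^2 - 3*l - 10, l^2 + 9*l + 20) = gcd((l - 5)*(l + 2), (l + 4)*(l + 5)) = 1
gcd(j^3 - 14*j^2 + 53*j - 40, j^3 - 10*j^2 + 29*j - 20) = j^2 - 6*j + 5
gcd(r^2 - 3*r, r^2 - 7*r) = r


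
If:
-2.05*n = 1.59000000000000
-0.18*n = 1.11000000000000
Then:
No Solution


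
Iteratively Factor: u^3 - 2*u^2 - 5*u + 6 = (u + 2)*(u^2 - 4*u + 3) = (u - 1)*(u + 2)*(u - 3)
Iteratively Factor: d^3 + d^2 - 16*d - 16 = (d + 4)*(d^2 - 3*d - 4) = (d + 1)*(d + 4)*(d - 4)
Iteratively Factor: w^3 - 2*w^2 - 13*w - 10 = (w - 5)*(w^2 + 3*w + 2) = (w - 5)*(w + 2)*(w + 1)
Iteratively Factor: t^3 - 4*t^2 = (t)*(t^2 - 4*t) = t*(t - 4)*(t)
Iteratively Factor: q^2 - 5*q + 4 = (q - 1)*(q - 4)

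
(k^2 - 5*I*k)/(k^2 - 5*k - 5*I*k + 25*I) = k/(k - 5)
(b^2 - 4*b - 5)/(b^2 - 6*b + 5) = (b + 1)/(b - 1)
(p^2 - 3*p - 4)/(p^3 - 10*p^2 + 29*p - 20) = (p + 1)/(p^2 - 6*p + 5)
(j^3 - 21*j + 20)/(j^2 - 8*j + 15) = (j^3 - 21*j + 20)/(j^2 - 8*j + 15)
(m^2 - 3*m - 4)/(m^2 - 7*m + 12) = (m + 1)/(m - 3)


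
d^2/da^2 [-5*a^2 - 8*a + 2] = -10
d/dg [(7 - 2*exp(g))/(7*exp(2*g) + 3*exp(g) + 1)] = (14*exp(2*g) - 98*exp(g) - 23)*exp(g)/(49*exp(4*g) + 42*exp(3*g) + 23*exp(2*g) + 6*exp(g) + 1)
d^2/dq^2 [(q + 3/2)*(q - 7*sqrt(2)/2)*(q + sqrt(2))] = 6*q - 5*sqrt(2) + 3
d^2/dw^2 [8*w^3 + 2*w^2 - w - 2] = 48*w + 4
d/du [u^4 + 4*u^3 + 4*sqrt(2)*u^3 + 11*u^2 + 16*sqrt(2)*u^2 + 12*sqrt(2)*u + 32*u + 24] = 4*u^3 + 12*u^2 + 12*sqrt(2)*u^2 + 22*u + 32*sqrt(2)*u + 12*sqrt(2) + 32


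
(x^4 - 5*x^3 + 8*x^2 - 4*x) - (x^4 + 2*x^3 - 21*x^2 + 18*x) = -7*x^3 + 29*x^2 - 22*x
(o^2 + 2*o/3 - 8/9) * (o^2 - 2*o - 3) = o^4 - 4*o^3/3 - 47*o^2/9 - 2*o/9 + 8/3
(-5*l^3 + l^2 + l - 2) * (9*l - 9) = -45*l^4 + 54*l^3 - 27*l + 18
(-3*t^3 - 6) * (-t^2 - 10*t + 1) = 3*t^5 + 30*t^4 - 3*t^3 + 6*t^2 + 60*t - 6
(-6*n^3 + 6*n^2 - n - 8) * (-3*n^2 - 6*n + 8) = 18*n^5 + 18*n^4 - 81*n^3 + 78*n^2 + 40*n - 64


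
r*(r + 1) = r^2 + r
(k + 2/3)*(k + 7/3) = k^2 + 3*k + 14/9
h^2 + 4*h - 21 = (h - 3)*(h + 7)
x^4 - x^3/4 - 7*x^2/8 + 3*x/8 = x*(x - 3/4)*(x - 1/2)*(x + 1)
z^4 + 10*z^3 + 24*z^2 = z^2*(z + 4)*(z + 6)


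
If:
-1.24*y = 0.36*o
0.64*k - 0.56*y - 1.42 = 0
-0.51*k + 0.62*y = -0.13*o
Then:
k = -1.39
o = 14.22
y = -4.13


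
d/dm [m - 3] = 1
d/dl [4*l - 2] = 4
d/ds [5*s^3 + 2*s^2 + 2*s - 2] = 15*s^2 + 4*s + 2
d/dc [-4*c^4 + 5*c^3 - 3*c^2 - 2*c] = -16*c^3 + 15*c^2 - 6*c - 2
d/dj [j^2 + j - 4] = 2*j + 1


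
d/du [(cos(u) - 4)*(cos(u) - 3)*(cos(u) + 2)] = (-3*cos(u)^2 + 10*cos(u) + 2)*sin(u)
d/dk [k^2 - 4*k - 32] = 2*k - 4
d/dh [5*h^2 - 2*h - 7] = 10*h - 2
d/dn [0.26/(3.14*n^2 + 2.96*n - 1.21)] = (-1.6328*n - 0.7696)/(3.14*n^2 + 2.96*n - 1.21)^2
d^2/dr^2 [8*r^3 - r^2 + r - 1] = 48*r - 2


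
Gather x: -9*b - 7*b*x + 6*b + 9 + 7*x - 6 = -3*b + x*(7 - 7*b) + 3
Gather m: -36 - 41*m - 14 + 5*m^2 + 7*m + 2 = 5*m^2 - 34*m - 48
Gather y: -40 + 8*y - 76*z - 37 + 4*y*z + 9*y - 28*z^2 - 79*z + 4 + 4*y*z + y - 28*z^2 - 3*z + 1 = y*(8*z + 18) - 56*z^2 - 158*z - 72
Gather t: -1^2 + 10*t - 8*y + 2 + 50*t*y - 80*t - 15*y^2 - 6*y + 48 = t*(50*y - 70) - 15*y^2 - 14*y + 49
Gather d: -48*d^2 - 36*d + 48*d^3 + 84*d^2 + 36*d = 48*d^3 + 36*d^2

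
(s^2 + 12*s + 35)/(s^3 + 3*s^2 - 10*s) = (s + 7)/(s*(s - 2))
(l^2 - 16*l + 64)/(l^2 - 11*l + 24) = (l - 8)/(l - 3)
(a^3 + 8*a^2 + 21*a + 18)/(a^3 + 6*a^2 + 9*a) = (a + 2)/a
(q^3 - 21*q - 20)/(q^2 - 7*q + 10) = (q^2 + 5*q + 4)/(q - 2)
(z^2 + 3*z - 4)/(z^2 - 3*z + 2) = (z + 4)/(z - 2)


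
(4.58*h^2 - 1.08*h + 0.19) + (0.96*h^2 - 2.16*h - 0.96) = 5.54*h^2 - 3.24*h - 0.77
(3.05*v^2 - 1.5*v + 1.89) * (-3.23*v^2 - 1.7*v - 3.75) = -9.8515*v^4 - 0.34*v^3 - 14.9922*v^2 + 2.412*v - 7.0875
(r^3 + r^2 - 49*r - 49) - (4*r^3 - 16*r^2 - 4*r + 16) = -3*r^3 + 17*r^2 - 45*r - 65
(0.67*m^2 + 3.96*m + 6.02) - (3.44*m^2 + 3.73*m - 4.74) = -2.77*m^2 + 0.23*m + 10.76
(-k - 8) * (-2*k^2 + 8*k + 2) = 2*k^3 + 8*k^2 - 66*k - 16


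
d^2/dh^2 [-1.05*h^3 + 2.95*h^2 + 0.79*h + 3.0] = 5.9 - 6.3*h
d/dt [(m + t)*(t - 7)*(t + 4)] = 2*m*t - 3*m + 3*t^2 - 6*t - 28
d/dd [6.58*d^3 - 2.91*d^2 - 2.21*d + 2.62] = 19.74*d^2 - 5.82*d - 2.21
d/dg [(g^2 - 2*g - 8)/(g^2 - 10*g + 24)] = -8/(g^2 - 12*g + 36)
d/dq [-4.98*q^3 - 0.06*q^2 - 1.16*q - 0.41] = -14.94*q^2 - 0.12*q - 1.16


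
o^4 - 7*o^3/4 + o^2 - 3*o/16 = o*(o - 3/4)*(o - 1/2)^2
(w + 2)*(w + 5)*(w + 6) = w^3 + 13*w^2 + 52*w + 60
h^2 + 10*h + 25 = (h + 5)^2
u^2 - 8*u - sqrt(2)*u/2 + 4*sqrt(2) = (u - 8)*(u - sqrt(2)/2)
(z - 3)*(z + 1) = z^2 - 2*z - 3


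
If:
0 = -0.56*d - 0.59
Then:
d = -1.05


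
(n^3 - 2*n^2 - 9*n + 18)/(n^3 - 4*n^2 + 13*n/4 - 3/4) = 4*(n^2 + n - 6)/(4*n^2 - 4*n + 1)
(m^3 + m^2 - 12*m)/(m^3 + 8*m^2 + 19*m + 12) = m*(m - 3)/(m^2 + 4*m + 3)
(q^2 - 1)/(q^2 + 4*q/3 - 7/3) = 3*(q + 1)/(3*q + 7)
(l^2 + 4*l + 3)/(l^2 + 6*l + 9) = (l + 1)/(l + 3)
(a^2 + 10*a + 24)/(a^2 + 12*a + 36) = (a + 4)/(a + 6)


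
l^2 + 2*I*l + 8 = (l - 2*I)*(l + 4*I)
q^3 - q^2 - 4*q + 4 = (q - 2)*(q - 1)*(q + 2)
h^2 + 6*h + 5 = (h + 1)*(h + 5)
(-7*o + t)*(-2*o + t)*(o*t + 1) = 14*o^3*t - 9*o^2*t^2 + 14*o^2 + o*t^3 - 9*o*t + t^2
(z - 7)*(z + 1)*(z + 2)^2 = z^4 - 2*z^3 - 27*z^2 - 52*z - 28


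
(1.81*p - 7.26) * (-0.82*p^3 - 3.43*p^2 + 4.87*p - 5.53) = -1.4842*p^4 - 0.255100000000001*p^3 + 33.7165*p^2 - 45.3655*p + 40.1478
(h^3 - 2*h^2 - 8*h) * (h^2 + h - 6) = h^5 - h^4 - 16*h^3 + 4*h^2 + 48*h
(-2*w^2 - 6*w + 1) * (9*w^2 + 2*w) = -18*w^4 - 58*w^3 - 3*w^2 + 2*w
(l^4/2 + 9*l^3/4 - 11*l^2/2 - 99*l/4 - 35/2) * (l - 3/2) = l^5/2 + 3*l^4/2 - 71*l^3/8 - 33*l^2/2 + 157*l/8 + 105/4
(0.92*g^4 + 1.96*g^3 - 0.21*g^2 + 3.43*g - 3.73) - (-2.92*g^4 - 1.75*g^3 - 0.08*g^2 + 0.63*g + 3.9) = 3.84*g^4 + 3.71*g^3 - 0.13*g^2 + 2.8*g - 7.63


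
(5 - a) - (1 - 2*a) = a + 4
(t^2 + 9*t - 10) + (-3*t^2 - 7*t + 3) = -2*t^2 + 2*t - 7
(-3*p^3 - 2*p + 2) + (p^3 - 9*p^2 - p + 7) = -2*p^3 - 9*p^2 - 3*p + 9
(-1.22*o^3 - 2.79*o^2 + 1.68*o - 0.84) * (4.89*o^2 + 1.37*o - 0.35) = -5.9658*o^5 - 15.3145*o^4 + 4.8199*o^3 - 0.829499999999999*o^2 - 1.7388*o + 0.294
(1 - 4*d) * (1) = 1 - 4*d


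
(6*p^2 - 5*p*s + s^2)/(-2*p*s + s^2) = (-3*p + s)/s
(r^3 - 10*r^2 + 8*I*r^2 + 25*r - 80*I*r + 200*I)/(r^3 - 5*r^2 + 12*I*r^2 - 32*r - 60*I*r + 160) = (r - 5)/(r + 4*I)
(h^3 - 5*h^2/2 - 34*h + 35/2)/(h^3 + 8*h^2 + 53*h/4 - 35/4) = 2*(h - 7)/(2*h + 7)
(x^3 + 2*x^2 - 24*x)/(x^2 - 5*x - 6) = x*(-x^2 - 2*x + 24)/(-x^2 + 5*x + 6)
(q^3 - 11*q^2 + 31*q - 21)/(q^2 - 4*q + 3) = q - 7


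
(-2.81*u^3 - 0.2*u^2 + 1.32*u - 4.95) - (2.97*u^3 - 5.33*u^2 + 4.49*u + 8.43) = -5.78*u^3 + 5.13*u^2 - 3.17*u - 13.38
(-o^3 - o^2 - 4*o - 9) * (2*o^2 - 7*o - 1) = -2*o^5 + 5*o^4 + 11*o^2 + 67*o + 9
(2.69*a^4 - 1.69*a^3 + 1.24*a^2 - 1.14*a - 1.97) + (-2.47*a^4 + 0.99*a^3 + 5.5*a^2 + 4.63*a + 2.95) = 0.22*a^4 - 0.7*a^3 + 6.74*a^2 + 3.49*a + 0.98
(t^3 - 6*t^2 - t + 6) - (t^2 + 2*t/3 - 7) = t^3 - 7*t^2 - 5*t/3 + 13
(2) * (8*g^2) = 16*g^2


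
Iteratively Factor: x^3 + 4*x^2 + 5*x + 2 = (x + 1)*(x^2 + 3*x + 2) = (x + 1)*(x + 2)*(x + 1)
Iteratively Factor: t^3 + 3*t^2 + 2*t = (t + 1)*(t^2 + 2*t) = t*(t + 1)*(t + 2)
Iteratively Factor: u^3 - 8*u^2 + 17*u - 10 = (u - 2)*(u^2 - 6*u + 5) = (u - 2)*(u - 1)*(u - 5)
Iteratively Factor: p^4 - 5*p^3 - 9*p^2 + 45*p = (p + 3)*(p^3 - 8*p^2 + 15*p) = (p - 5)*(p + 3)*(p^2 - 3*p) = p*(p - 5)*(p + 3)*(p - 3)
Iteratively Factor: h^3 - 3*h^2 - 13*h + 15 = (h - 1)*(h^2 - 2*h - 15) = (h - 1)*(h + 3)*(h - 5)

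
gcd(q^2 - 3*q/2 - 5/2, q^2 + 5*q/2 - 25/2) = q - 5/2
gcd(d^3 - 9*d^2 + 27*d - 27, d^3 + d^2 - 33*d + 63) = d^2 - 6*d + 9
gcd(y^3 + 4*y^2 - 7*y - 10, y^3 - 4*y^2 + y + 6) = y^2 - y - 2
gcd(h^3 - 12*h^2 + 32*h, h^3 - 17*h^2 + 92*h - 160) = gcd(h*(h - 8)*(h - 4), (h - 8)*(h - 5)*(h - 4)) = h^2 - 12*h + 32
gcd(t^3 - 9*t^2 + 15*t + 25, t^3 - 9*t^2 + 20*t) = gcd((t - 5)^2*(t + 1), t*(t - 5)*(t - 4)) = t - 5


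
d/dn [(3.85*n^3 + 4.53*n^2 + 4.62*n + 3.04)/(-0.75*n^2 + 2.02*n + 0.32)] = (-2.8875*n^4 + 15.554*n^3 + 16.3116*n^2 + 7.4592*n - 4.6624)/(0.5625*n^4 - 3.03*n^3 + 3.6004*n^2 + 1.2928*n + 0.1024)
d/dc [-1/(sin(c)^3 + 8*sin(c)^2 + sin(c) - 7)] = (3*sin(c)^2 + 16*sin(c) + 1)*cos(c)/(sin(c)^3 + 8*sin(c)^2 + sin(c) - 7)^2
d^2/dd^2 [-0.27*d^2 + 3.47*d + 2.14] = -0.540000000000000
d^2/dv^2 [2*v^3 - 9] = 12*v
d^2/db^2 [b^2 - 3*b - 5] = 2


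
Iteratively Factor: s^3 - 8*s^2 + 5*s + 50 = (s - 5)*(s^2 - 3*s - 10) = (s - 5)^2*(s + 2)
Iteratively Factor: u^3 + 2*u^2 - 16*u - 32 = (u - 4)*(u^2 + 6*u + 8) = (u - 4)*(u + 4)*(u + 2)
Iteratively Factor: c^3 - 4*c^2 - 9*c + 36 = (c - 3)*(c^2 - c - 12) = (c - 4)*(c - 3)*(c + 3)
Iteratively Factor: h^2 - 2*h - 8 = (h - 4)*(h + 2)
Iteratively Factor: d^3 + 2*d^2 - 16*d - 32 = (d - 4)*(d^2 + 6*d + 8) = (d - 4)*(d + 2)*(d + 4)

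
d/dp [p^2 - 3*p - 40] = 2*p - 3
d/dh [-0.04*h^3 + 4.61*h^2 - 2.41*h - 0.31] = -0.12*h^2 + 9.22*h - 2.41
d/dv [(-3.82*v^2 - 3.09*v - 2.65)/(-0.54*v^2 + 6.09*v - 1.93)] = (-24.9324*v^2 + 11.8832*v + 22.1022)/(0.2916*v^4 - 6.5772*v^3 + 39.1725*v^2 - 23.5074*v + 3.7249)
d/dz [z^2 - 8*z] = 2*z - 8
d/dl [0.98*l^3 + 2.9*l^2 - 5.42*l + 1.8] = 2.94*l^2 + 5.8*l - 5.42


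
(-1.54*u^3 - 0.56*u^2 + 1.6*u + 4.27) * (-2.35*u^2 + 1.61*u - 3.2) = 3.619*u^5 - 1.1634*u^4 + 0.2664*u^3 - 5.6665*u^2 + 1.7547*u - 13.664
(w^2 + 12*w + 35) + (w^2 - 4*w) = 2*w^2 + 8*w + 35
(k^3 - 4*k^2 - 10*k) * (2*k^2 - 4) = 2*k^5 - 8*k^4 - 24*k^3 + 16*k^2 + 40*k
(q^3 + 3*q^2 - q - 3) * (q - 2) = q^4 + q^3 - 7*q^2 - q + 6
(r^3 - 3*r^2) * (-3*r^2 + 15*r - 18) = -3*r^5 + 24*r^4 - 63*r^3 + 54*r^2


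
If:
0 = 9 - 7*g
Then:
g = 9/7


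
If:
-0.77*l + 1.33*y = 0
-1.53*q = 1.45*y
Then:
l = 1.72727272727273*y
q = -0.947712418300654*y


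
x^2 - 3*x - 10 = (x - 5)*(x + 2)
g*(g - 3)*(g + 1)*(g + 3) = g^4 + g^3 - 9*g^2 - 9*g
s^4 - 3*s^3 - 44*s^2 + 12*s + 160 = (s - 8)*(s - 2)*(s + 2)*(s + 5)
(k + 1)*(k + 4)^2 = k^3 + 9*k^2 + 24*k + 16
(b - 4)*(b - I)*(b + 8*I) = b^3 - 4*b^2 + 7*I*b^2 + 8*b - 28*I*b - 32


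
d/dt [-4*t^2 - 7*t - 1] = -8*t - 7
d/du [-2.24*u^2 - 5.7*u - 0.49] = -4.48*u - 5.7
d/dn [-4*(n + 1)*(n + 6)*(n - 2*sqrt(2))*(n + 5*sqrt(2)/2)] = -16*n^3 - 84*n^2 - 6*sqrt(2)*n^2 - 28*sqrt(2)*n + 32*n - 12*sqrt(2) + 280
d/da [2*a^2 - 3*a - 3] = 4*a - 3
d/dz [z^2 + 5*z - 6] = 2*z + 5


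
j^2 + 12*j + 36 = (j + 6)^2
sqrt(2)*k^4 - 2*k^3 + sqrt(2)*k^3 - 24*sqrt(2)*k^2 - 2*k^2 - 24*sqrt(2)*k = k*(k - 4*sqrt(2))*(k + 3*sqrt(2))*(sqrt(2)*k + sqrt(2))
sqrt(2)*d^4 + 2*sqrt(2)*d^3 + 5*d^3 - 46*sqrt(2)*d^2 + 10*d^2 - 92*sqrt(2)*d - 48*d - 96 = (d + 2)*(d - 4*sqrt(2))*(d + 6*sqrt(2))*(sqrt(2)*d + 1)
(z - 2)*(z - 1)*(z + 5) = z^3 + 2*z^2 - 13*z + 10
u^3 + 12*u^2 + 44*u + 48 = (u + 2)*(u + 4)*(u + 6)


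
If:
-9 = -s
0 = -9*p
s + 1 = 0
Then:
No Solution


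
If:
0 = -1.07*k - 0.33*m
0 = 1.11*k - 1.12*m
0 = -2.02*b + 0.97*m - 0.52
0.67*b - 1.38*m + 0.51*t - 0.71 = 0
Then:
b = -0.26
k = 0.00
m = 0.00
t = 1.73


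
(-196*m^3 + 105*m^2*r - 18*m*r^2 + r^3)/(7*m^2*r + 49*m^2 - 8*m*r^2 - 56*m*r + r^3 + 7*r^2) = (28*m^2 - 11*m*r + r^2)/(-m*r - 7*m + r^2 + 7*r)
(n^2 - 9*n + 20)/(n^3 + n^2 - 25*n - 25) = (n - 4)/(n^2 + 6*n + 5)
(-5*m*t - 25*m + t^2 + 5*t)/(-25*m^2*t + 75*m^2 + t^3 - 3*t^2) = (t + 5)/(5*m*t - 15*m + t^2 - 3*t)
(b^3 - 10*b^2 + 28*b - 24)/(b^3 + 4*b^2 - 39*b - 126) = (b^2 - 4*b + 4)/(b^2 + 10*b + 21)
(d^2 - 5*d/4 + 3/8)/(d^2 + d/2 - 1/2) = (d - 3/4)/(d + 1)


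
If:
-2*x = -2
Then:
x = 1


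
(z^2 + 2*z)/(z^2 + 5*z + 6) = z/(z + 3)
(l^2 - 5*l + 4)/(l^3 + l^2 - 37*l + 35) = (l - 4)/(l^2 + 2*l - 35)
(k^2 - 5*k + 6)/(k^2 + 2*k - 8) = (k - 3)/(k + 4)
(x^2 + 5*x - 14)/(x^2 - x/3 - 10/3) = 3*(x + 7)/(3*x + 5)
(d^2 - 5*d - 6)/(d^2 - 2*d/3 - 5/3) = 3*(d - 6)/(3*d - 5)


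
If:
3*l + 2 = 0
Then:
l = -2/3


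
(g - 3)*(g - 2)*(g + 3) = g^3 - 2*g^2 - 9*g + 18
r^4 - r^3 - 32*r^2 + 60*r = r*(r - 5)*(r - 2)*(r + 6)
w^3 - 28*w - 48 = (w - 6)*(w + 2)*(w + 4)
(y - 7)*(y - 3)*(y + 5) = y^3 - 5*y^2 - 29*y + 105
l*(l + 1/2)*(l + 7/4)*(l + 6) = l^4 + 33*l^3/4 + 115*l^2/8 + 21*l/4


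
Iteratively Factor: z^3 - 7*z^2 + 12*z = (z - 4)*(z^2 - 3*z) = (z - 4)*(z - 3)*(z)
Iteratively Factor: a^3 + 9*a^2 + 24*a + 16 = (a + 4)*(a^2 + 5*a + 4) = (a + 4)^2*(a + 1)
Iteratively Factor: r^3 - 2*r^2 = (r)*(r^2 - 2*r) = r*(r - 2)*(r)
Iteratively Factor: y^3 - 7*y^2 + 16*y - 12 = (y - 3)*(y^2 - 4*y + 4) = (y - 3)*(y - 2)*(y - 2)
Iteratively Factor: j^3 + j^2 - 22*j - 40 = (j + 2)*(j^2 - j - 20) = (j - 5)*(j + 2)*(j + 4)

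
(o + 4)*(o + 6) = o^2 + 10*o + 24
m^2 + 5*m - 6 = (m - 1)*(m + 6)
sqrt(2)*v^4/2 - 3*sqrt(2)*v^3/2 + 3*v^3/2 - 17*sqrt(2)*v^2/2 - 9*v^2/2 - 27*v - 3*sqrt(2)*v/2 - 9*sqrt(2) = (v - 6)*(v + 3)*(v + sqrt(2)/2)*(sqrt(2)*v/2 + 1)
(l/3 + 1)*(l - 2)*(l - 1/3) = l^3/3 + 2*l^2/9 - 19*l/9 + 2/3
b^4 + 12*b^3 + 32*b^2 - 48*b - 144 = (b - 2)*(b + 2)*(b + 6)^2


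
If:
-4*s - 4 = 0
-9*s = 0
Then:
No Solution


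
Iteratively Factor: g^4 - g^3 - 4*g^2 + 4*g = (g + 2)*(g^3 - 3*g^2 + 2*g) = (g - 1)*(g + 2)*(g^2 - 2*g) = (g - 2)*(g - 1)*(g + 2)*(g)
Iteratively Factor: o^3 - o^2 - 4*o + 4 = (o - 2)*(o^2 + o - 2) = (o - 2)*(o + 2)*(o - 1)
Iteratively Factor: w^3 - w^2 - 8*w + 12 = (w - 2)*(w^2 + w - 6) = (w - 2)^2*(w + 3)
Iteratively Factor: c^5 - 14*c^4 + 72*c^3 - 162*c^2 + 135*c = (c - 3)*(c^4 - 11*c^3 + 39*c^2 - 45*c) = (c - 3)^2*(c^3 - 8*c^2 + 15*c) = (c - 3)^3*(c^2 - 5*c) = c*(c - 3)^3*(c - 5)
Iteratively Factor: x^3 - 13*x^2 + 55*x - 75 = (x - 3)*(x^2 - 10*x + 25) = (x - 5)*(x - 3)*(x - 5)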